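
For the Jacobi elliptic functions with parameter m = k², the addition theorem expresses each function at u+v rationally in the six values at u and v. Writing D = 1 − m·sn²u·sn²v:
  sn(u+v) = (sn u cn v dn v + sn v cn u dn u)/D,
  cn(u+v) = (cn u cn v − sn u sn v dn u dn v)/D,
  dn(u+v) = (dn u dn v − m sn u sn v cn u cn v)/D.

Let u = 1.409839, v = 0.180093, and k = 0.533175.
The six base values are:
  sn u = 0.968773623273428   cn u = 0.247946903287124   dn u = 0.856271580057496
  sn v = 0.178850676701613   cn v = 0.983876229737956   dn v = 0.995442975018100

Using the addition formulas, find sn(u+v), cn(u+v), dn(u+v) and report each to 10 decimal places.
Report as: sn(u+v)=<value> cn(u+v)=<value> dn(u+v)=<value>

sn(u+v)=0.9952754928 cn(u+v)=0.0970911608 dn(u+v)=0.8475872805

m = k² = 0.284275580625
D = 1 − m·sn²u·sn²v = 0.9914657503656763
sn(u+v) = (sn u·cn v·dn v + sn v·cn u·dn u)/D = 0.9867815632516129/0.9914657503656763 = 0.9952754927617664
cn(u+v) = (cn u·cn v − sn u·sn v·dn u·dn v)/D = 0.09626256060835129/0.9914657503656763 = 0.09709116081200723
dn(u+v) = (dn u·dn v − m·sn u·sn v·cn u·cn v)/D = 0.8403537591080814/0.9914657503656763 = 0.8475872805471483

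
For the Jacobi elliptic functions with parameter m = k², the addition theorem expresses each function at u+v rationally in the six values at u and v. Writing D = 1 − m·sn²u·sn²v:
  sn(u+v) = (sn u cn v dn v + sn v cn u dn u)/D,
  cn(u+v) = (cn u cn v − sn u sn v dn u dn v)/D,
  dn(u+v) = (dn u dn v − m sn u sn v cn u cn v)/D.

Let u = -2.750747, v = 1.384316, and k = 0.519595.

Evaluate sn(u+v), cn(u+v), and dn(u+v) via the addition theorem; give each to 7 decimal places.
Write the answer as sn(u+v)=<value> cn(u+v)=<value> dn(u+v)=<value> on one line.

sn u = -0.590574057512851, cn u = -0.8069834462941652, dn u = 0.9517548808277276
sn v = 0.9642776486741733, cn v = 0.2648935942362663, dn v = 0.8654276898169728
m = k² = 0.269978964025
D = 1 − m·sn²u·sn²v = 0.91244461581088
sn(u+v) = (sn u·cn v·dn v + sn v·cn u·dn u)/D = -0.8760007551311153/0.91244461581088 = -0.9600590983296258
cn(u+v) = (cn u·cn v − sn u·sn v·dn u·dn v)/D = 0.2552995376650341/0.91244461581088 = 0.2797972975468238
dn(u+v) = (dn u·dn v − m·sn u·sn v·cn u·cn v)/D = 0.790809358976656/0.91244461581088 = 0.8666929973320869

sn(u+v)=-0.9600591 cn(u+v)=0.2797973 dn(u+v)=0.8666930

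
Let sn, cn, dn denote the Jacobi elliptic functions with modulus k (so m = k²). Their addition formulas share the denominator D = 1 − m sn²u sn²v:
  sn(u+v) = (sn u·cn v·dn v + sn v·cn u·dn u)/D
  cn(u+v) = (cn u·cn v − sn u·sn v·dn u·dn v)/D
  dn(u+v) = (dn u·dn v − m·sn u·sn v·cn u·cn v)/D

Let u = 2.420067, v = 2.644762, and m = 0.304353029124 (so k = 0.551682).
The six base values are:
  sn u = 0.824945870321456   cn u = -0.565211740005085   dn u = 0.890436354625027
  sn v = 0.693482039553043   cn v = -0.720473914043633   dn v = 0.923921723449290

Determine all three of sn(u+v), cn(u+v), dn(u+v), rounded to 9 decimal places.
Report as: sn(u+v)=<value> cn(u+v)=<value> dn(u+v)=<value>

sn(u+v)=-0.997515479 cn(u+v)=-0.070447635 dn(u+v)=0.834959541

m = k² = 0.304353029124
D = 1 − m·sn²u·sn²v = 0.9003909106524362
sn(u+v) = (sn u·cn v·dn v + sn v·cn u·dn u)/D = -0.8981538704559318/0.9003909106524362 = -0.9975154789213905
cn(u+v) = (cn u·cn v − sn u·sn v·dn u·dn v)/D = -0.06343041045549477/0.9003909106524362 = -0.07044763524937427
dn(u+v) = (dn u·dn v − m·sn u·sn v·cn u·cn v)/D = 0.7517899815206589/0.9003909106524362 = 0.8349595410463452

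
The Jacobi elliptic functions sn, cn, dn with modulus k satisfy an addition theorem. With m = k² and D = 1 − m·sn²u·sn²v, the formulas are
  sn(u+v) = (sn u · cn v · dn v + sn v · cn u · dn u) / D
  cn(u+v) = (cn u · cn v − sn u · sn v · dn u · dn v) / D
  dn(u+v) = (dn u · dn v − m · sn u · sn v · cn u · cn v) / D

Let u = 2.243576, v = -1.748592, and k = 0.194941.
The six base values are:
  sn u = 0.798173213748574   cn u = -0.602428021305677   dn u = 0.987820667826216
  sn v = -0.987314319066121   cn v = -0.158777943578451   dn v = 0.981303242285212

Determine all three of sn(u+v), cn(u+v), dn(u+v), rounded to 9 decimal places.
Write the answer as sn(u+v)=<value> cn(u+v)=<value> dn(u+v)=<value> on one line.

m = k² = 0.038001993481
D = 1 − m·sn²u·sn²v = 0.9764000246993192
sn(u+v) = (sn u·cn v·dn v + sn v·cn u·dn u)/D = 0.4631788993068771/0.9764000246993192 = 0.4743741167453496
cn(u+v) = (cn u·cn v − sn u·sn v·dn u·dn v)/D = 0.8595477389125638/0.9764000246993192 = 0.8803233481863749
dn(u+v) = (dn u·dn v − m·sn u·sn v·cn u·cn v)/D = 0.9722161602426686/0.9764000246993192 = 0.9957150098824107

sn(u+v)=0.474374117 cn(u+v)=0.880323348 dn(u+v)=0.995715010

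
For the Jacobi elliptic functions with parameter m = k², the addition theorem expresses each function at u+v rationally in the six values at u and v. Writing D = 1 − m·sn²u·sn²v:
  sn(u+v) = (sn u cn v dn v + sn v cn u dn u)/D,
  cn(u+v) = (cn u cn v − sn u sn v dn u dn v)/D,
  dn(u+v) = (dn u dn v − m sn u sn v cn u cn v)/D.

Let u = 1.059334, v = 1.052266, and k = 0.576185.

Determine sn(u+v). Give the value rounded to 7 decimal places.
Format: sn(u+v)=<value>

sn(u+v)=0.9517902

sn u = 0.8452506282126428, cn u = 0.5343700735502809, dn u = 0.8733904083610412
sn v = 0.841933786691048, cn v = 0.5395808547642075, dn v = 0.8744533479069401
m = k² = 0.331989154225
D = 1 − m·sn²u·sn²v = 0.8318678461689326
sn(u+v) = (sn u·cn v·dn v + sn v·cn u·dn u)/D = 0.791763636747894/0.8318678461689326 = 0.9517901676261035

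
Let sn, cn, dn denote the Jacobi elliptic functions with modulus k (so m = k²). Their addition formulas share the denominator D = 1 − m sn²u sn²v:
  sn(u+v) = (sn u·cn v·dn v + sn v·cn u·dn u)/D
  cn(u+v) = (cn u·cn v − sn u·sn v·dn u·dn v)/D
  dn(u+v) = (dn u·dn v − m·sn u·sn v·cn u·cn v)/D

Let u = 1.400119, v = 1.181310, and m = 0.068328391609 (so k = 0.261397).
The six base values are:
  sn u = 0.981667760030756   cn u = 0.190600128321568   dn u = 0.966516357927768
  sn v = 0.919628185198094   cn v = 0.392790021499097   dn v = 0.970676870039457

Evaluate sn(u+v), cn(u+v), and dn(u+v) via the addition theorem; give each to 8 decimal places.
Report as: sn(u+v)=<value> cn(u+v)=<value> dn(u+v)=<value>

m = k² = 0.068328391609
D = 1 − m·sn²u·sn²v = 0.9443128745061151
sn(u+v) = (sn u·cn v·dn v + sn v·cn u·dn u)/D = 0.5436948108618519/0.9443128745061151 = 0.5757570669003212
cn(u+v) = (cn u·cn v − sn u·sn v·dn u·dn v)/D = -0.7720898636816163/0.9443128745061151 = -0.8176208167080502
dn(u+v) = (dn u·dn v − m·sn u·sn v·cn u·cn v)/D = 0.9335569912163434/0.9443128745061151 = 0.9886098309361745

sn(u+v)=0.57575707 cn(u+v)=-0.81762082 dn(u+v)=0.98860983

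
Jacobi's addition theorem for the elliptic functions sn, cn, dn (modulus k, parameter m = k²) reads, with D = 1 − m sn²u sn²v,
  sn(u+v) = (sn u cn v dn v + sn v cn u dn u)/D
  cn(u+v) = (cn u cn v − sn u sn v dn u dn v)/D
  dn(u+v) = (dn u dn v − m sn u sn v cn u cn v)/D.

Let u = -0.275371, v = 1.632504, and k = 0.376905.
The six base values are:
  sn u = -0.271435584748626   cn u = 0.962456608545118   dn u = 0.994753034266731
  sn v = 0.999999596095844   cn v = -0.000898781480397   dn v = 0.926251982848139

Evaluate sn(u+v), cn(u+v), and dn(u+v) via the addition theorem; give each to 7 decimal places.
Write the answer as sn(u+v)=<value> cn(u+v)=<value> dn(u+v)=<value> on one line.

m = k² = 0.142057379025
D = 1 − m·sn²u·sn²v = 0.9895336076377123
sn(u+v) = (sn u·cn v·dn v + sn v·cn u·dn u)/D = 0.9576322146160811/0.9895336076377123 = 0.9677611828689794
cn(u+v) = (cn u·cn v − sn u·sn v·dn u·dn v)/D = 0.24923342908608/0.9895336076377123 = 0.2518695950924481
dn(u+v) = (dn u·dn v − m·sn u·sn v·cn u·cn v)/D = 0.921358615070213/0.9895336076377123 = 0.9311039139638201

sn(u+v)=0.9677612 cn(u+v)=0.2518696 dn(u+v)=0.9311039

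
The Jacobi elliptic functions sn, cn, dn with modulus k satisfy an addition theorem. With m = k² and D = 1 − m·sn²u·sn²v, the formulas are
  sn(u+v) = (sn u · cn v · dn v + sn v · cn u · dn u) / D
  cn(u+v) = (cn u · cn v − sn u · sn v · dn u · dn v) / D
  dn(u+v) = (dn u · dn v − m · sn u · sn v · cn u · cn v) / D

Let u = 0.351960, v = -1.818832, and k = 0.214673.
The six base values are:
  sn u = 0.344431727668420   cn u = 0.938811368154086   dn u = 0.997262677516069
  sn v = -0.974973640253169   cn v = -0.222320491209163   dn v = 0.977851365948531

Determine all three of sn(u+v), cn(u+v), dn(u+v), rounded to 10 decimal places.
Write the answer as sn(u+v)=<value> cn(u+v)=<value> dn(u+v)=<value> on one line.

sn(u+v)=-0.9928488035 cn(u+v)=0.1193786135 dn(u+v)=0.9770221415

m = k² = 0.046084496929
D = 1 − m·sn²u·sn²v = 0.9948030696142231
sn(u+v) = (sn u·cn v·dn v + sn v·cn u·dn u)/D = -0.9876890373963969/0.9948030696142231 = -0.9928488035118498
cn(u+v) = (cn u·cn v − sn u·sn v·dn u·dn v)/D = 0.1187582111723638/0.9948030696142231 = 0.1193786135163589
dn(u+v) = (dn u·dn v − m·sn u·sn v·cn u·cn v)/D = 0.9719446254104862/0.9948030696142231 = 0.9770221414650426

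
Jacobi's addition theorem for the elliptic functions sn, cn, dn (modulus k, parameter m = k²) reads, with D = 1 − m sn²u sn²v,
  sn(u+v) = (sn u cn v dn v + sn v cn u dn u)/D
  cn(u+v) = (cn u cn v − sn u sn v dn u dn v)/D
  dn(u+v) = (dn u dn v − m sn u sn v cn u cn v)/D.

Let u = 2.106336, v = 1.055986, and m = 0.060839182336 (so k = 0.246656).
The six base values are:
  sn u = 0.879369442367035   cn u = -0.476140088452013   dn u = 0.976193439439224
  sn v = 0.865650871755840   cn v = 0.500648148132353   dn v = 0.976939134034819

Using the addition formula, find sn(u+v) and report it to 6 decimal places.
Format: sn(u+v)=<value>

sn(u+v)=0.028757

m = k² = 0.060839182336
D = 1 − m·sn²u·sn²v = 0.9647457361831968
sn(u+v) = (sn u·cn v·dn v + sn v·cn u·dn u)/D = 0.02774332180763214/0.9647457361831968 = 0.02875713337422196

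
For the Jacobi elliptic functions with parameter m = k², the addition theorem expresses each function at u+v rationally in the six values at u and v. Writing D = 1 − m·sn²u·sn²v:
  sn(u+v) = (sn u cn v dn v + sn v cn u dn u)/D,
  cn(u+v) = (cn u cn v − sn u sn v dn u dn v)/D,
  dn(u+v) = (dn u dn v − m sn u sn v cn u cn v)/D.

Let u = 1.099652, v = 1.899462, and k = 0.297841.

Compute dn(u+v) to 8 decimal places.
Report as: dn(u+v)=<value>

dn(u+v)=0.99796589

sn u = 0.8839508312742467, cn u = 0.4675798625791836, dn u = 0.9647203360690927
sn v = 0.9613116945631512, cn v = -0.2754629301668786, dn v = 0.9581346366875461
m = k² = 0.088709261281
D = 1 − m·sn²u·sn²v = 0.9359449121578088
dn(u+v) = (dn u·dn v − m·sn u·sn v·cn u·cn v)/D = 0.9340410974228736/0.9359449121578088 = 0.9979658901819916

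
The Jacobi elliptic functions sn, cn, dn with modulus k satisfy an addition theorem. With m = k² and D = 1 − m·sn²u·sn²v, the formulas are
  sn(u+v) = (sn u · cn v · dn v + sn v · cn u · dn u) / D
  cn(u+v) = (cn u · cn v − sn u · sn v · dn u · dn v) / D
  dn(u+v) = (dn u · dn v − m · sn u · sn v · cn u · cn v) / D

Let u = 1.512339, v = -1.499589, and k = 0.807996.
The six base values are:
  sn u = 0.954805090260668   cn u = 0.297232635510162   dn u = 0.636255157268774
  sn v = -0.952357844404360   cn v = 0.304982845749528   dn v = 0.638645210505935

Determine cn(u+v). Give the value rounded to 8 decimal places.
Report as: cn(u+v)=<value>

cn(u+v)=0.99991872

m = k² = 0.652857536016
D = 1 − m·sn²u·sn²v = 0.4601809586593688
cn(u+v) = (cn u·cn v − sn u·sn v·dn u·dn v)/D = 0.4601435564056646/0.4601809586593688 = 0.9999187227263527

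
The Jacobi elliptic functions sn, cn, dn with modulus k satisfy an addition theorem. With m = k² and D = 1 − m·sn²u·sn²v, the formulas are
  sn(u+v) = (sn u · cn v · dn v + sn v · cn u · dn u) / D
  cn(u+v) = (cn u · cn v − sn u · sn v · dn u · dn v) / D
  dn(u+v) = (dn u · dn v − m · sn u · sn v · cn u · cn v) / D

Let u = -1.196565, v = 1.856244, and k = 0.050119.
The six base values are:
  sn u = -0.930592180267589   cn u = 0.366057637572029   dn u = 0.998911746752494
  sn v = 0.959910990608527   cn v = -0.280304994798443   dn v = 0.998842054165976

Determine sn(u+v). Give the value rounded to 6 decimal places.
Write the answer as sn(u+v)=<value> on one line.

m = k² = 0.002511914161
D = 1 − m·sn²u·sn²v = 0.9979955948016378
sn(u+v) = (sn u·cn v·dn v + sn v·cn u·dn u)/D = 0.6115479425830986/0.9979955948016378 = 0.6127761943725315

sn(u+v)=0.612776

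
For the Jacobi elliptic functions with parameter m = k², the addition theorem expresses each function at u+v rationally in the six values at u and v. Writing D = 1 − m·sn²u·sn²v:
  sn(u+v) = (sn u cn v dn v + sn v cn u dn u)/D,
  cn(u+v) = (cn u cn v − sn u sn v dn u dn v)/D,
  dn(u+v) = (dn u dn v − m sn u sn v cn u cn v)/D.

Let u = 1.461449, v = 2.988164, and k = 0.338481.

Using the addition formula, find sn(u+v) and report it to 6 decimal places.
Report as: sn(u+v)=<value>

sn(u+v)=-0.927042

sn u = 0.9890288946920842, cn u = 0.1477221901548791, dn u = 0.9423007630819974
sn v = 0.2468445071518705, cn v = -0.969055101265635, dn v = 0.9965034038819354
m = k² = 0.114569387361
D = 1 − m·sn²u·sn²v = 0.9931713715106547
sn(u+v) = (sn u·cn v·dn v + sn v·cn u·dn u)/D = -0.9207118333040717/0.9931713715106547 = -0.9270422604949143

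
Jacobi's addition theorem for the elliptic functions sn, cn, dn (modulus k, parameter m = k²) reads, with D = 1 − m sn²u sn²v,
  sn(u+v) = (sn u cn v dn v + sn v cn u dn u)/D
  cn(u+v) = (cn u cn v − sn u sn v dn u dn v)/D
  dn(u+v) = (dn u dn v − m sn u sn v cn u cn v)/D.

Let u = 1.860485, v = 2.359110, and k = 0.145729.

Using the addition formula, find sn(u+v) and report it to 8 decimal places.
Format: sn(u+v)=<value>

sn(u+v)=-0.87125270

sn u = 0.9615177851337119, cn u = -0.2747426957565226, dn u = 0.9901343839429798
sn v = 0.7158037643165774, cn v = -0.6983014900386635, dn v = 0.9945444794040579
m = k² = 0.021236941441
D = 1 − m·sn²u·sn²v = 0.9899400790295404
sn(u+v) = (sn u·cn v·dn v + sn v·cn u·dn u)/D = -0.8624879711496672/0.9899400790295404 = -0.8712527045022591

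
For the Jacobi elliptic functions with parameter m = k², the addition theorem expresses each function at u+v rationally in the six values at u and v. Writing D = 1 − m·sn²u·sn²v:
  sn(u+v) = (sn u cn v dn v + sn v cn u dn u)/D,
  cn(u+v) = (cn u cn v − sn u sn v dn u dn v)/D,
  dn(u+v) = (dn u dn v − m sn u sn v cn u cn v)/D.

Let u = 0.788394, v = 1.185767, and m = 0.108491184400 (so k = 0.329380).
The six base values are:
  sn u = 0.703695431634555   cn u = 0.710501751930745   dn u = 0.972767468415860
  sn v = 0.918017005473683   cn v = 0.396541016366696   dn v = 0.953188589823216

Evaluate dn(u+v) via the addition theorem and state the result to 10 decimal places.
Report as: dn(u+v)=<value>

m = k² = 0.1084911844
D = 1 − m·sn²u·sn²v = 0.9547242799347379
dn(u+v) = (dn u·dn v − m·sn u·sn v·cn u·cn v)/D = 0.9074846675725259/0.9547242799347379 = 0.950520151885693

dn(u+v)=0.9505201519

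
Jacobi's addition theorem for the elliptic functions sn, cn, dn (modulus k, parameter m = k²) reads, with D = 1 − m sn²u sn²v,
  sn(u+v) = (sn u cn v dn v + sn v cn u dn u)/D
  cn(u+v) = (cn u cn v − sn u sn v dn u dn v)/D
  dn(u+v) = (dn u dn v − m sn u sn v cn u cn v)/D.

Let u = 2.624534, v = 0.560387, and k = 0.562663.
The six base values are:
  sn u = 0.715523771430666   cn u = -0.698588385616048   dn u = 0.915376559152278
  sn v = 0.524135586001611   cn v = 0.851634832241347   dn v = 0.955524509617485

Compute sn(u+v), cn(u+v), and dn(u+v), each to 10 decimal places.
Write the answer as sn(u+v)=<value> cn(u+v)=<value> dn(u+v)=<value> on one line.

m = k² = 0.316589651569
D = 1 − m·sn²u·sn²v = 0.9554721073336045
sn(u+v) = (sn u·cn v·dn v + sn v·cn u·dn u)/D = 0.2470934272119892/0.9554721073336045 = 0.2586087289366744
cn(u+v) = (cn u·cn v − sn u·sn v·dn u·dn v)/D = -0.9229690060457894/0.9554721073336045 = -0.9659821557967609
dn(u+v) = (dn u·dn v − m·sn u·sn v·cn u·cn v)/D = 0.9453028697199819/0.9554721073336045 = 0.9893568451286334

sn(u+v)=0.2586087289 cn(u+v)=-0.9659821558 dn(u+v)=0.9893568451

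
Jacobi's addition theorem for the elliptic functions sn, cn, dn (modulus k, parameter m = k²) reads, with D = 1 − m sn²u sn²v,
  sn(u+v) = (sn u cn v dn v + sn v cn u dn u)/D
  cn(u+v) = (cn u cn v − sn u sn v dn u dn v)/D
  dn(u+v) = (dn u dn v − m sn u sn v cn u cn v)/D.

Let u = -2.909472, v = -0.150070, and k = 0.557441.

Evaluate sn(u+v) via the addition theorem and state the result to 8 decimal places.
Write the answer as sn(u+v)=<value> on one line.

sn u = -0.5000663870602115, cn u = -0.8659870718045084, dn u = 0.960361521701099
sn v = -0.1493351117784181, cn v = 0.9887866425018733, dn v = 0.9965290685130087
m = k² = 0.310740468481
D = 1 − m·sn²u·sn²v = 0.9982670860172238
sn(u+v) = (sn u·cn v·dn v + sn v·cn u·dn u)/D = -0.3685465927733229/0.9982670860172238 = -0.3691863609805163

sn(u+v)=-0.36918636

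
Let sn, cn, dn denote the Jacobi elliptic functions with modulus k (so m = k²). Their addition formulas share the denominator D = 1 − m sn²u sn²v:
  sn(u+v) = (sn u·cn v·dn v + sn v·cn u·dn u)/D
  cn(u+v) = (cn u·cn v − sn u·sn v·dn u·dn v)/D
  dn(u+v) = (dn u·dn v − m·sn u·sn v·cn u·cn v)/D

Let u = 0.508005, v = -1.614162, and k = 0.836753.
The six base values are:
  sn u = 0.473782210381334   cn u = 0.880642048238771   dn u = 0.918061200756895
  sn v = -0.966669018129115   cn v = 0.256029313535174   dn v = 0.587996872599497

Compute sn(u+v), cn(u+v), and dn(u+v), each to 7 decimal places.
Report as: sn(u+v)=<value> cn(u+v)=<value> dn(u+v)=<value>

sn(u+v)=-0.8324679 cn(u+v)=0.5540733 dn(u+v)=0.7174888

m = k² = 0.700155583009
D = 1 − m·sn²u·sn²v = 0.853138603030107
sn(u+v) = (sn u·cn v·dn v + sn v·cn u·dn u)/D = -0.7102104786690639/0.853138603030107 = -0.8324678735044894
cn(u+v) = (cn u·cn v − sn u·sn v·dn u·dn v)/D = 0.4727013348498412/0.853138603030107 = 0.5540733160719017
dn(u+v) = (dn u·dn v − m·sn u·sn v·cn u·cn v)/D = 0.6121174342149469/0.853138603030107 = 0.7174888488703699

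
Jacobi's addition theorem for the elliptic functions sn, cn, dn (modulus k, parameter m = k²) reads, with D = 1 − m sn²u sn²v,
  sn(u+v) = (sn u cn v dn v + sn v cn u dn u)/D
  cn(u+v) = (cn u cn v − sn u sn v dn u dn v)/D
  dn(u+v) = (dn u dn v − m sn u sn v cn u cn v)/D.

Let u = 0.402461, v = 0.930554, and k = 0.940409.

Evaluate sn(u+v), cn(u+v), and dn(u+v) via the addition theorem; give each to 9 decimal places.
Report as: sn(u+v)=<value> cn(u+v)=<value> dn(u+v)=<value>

sn(u+v)=0.885339251 cn(u+v)=0.464945600 dn(u+v)=0.553903313

sn u = 0.3831615767016239, cn u = 0.9236813336532928, dn u = 0.9328254410619591
sn v = 0.7394096502182171, cn v = 0.673255797720431, dn v = 0.7186736870760639
m = k² = 0.884369087281
D = 1 − m·sn²u·sn²v = 0.9290148203595673
sn(u+v) = (sn u·cn v·dn v + sn v·cn u·dn u)/D = 0.8224932848391296/0.9290148203595673 = 0.8853392505846037
cn(u+v) = (cn u·cn v − sn u·sn v·dn u·dn v)/D = 0.4319413534755124/0.9290148203595673 = 0.4649456004462159
dn(u+v) = (dn u·dn v − m·sn u·sn v·cn u·cn v)/D = 0.514584386359694/0.9290148203595673 = 0.5539033125010088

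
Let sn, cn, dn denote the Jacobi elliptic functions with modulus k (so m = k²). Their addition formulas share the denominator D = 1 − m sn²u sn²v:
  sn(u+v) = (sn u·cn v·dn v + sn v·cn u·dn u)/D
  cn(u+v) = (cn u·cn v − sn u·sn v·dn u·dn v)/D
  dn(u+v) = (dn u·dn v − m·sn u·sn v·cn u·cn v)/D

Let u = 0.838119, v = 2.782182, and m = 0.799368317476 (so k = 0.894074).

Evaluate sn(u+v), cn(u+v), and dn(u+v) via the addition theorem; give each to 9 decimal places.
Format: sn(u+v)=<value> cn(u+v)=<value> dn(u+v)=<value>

sn(u+v)=0.725597821 cn(u+v)=-0.688119032 dn(u+v)=0.761011707

sn u = 0.6967884441681829, cn u = 0.7172766997983993, dn u = 0.7822374205148754
sn v = 0.9702611771396443, cn v = -0.2420604224890799, dn v = 0.4974628314774902
m = k² = 0.799368317476
D = 1 − m·sn²u·sn²v = 0.6346356922356588
sn(u+v) = (sn u·cn v·dn v + sn v·cn u·dn u)/D = 0.4604902753261209/0.6346356922356588 = 0.72559782085992
cn(u+v) = (cn u·cn v − sn u·sn v·dn u·dn v)/D = -0.4367048982888871/0.6346356922356588 = -0.6881190321182342
dn(u+v) = (dn u·dn v − m·sn u·sn v·cn u·cn v)/D = 0.482965191312889/0.6346356922356588 = 0.7610117067502561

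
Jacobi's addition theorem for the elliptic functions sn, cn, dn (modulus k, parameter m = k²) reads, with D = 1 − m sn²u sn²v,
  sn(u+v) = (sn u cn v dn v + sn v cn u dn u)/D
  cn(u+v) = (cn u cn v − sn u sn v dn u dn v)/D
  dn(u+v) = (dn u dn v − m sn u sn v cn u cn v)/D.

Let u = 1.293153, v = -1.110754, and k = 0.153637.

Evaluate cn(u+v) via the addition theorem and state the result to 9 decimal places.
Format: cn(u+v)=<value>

cn(u+v)=0.983415671

sn u = 0.9600206281023607, cn u = 0.2799292653831478, dn u = 0.9890628476725157
sn v = -0.8941582265857962, cn v = 0.4477511204105958, dn v = 0.9905190018471654
m = k² = 0.023604327769
D = 1 − m·sn²u·sn²v = 0.9826067187516338
cn(u+v) = (cn u·cn v − sn u·sn v·dn u·dn v)/D = 0.9663108459419908/0.9826067187516338 = 0.9834156712969088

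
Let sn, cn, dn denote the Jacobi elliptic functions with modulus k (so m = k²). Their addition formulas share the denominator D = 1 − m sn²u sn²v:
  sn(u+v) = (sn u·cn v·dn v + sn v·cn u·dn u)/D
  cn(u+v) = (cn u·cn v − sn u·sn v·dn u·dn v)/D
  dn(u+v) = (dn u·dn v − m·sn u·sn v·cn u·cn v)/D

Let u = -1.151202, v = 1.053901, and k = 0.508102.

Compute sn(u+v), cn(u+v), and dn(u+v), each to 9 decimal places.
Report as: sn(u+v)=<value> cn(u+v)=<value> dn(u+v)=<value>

sn(u+v)=-0.097108170 cn(u+v)=0.995273833 dn(u+v)=0.998781998

sn u = -0.8916523510956018, cn u = 0.4527207580680232, dn u = 0.8914849335807503
sn v = 0.848808013857572, cn v = 0.5287011969072549, dn v = 0.90221763249186
m = k² = 0.258167642404
D = 1 − m·sn²u·sn²v = 0.8521191734447792
sn(u+v) = (sn u·cn v·dn v + sn v·cn u·dn u)/D = -0.08274773329901696/0.8521191734447792 = -0.09710816969943389
cn(u+v) = (cn u·cn v − sn u·sn v·dn u·dn v)/D = 0.8480919162367299/0.8521191734447792 = 0.9952738333632739
dn(u+v) = (dn u·dn v − m·sn u·sn v·cn u·cn v)/D = 0.8510812907900177/0.8521191734447792 = 0.9987819982379158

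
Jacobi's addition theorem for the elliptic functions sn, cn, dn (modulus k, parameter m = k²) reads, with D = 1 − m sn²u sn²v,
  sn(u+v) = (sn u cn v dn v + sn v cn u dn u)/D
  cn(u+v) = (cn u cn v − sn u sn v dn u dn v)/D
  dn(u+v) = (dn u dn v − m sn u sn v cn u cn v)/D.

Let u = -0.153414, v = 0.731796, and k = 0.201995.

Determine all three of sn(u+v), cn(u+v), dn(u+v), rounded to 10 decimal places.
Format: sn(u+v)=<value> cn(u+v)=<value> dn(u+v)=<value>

sn u = -0.1527887687867114, cn u = 0.9882588689875952, dn u = 0.9995236375076382
sn v = 0.6664252417641924, cn v = 0.7455718591387001, dn v = 0.9908980363435162
m = k² = 0.040801980025
D = 1 − m·sn²u·sn²v = 0.9995769740808191
sn(u+v) = (sn u·cn v·dn v + sn v·cn u·dn u)/D = 0.5454087668892075/0.9995769740808191 = 0.5456395865768607
cn(u+v) = (cn u·cn v − sn u·sn v·dn u·dn v)/D = 0.8376654487997942/0.9995769740808191 = 0.8380199529606873
dn(u+v) = (dn u·dn v − m·sn u·sn v·cn u·cn v)/D = 0.9934871577502722/0.9995769740808191 = 0.9939076064290628

sn(u+v)=0.5456395866 cn(u+v)=0.8380199530 dn(u+v)=0.9939076064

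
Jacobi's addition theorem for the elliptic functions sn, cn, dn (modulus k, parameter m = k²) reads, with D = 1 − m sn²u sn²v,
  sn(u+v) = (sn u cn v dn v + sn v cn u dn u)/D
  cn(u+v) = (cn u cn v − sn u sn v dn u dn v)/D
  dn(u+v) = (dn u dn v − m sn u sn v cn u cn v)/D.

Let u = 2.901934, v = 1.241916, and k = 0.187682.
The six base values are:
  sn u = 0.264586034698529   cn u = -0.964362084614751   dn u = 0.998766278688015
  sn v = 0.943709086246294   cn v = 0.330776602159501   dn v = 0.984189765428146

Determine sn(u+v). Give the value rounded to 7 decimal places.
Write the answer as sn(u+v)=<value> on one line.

m = k² = 0.035224533124
D = 1 − m·sn²u·sn²v = 0.9978038836059357
sn(u+v) = (sn u·cn v·dn v + sn v·cn u·dn u)/D = -0.8228193042894671/0.9978038836059357 = -0.8246302883848309

sn(u+v)=-0.8246303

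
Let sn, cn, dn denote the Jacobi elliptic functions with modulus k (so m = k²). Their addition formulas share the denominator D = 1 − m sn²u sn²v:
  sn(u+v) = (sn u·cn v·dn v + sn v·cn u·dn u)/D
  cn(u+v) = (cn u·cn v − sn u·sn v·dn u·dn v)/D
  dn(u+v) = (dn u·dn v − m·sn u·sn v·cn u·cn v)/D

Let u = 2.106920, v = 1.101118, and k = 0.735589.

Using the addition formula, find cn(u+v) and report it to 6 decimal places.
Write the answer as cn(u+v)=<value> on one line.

cn(u+v)=-0.848703

sn u = 0.9891864922857702, cn u = -0.1466631633348124, dn u = 0.6859648237807266
sn v = 0.8453752072361145, cn v = 0.5341729672966393, dn v = 0.7831374018553189
m = k² = 0.541091176921
D = 1 − m·sn²u·sn²v = 0.6216220493349504
cn(u+v) = (cn u·cn v − sn u·sn v·dn u·dn v)/D = -0.5275721986268303/0.6216220493349504 = -0.8487025181800736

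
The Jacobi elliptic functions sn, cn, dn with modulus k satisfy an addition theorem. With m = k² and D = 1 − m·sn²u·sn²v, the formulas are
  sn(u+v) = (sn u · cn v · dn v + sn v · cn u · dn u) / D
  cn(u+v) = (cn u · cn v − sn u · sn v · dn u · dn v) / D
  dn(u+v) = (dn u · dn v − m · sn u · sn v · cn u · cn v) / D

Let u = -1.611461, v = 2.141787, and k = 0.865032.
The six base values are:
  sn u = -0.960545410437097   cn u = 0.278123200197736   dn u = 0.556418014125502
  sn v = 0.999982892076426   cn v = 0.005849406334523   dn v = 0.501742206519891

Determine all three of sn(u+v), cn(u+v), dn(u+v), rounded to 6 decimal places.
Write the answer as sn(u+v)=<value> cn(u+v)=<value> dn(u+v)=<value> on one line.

m = k² = 0.748280361024
D = 1 − m·sn²u·sn²v = 0.3096246288277343
sn(u+v) = (sn u·cn v·dn v + sn v·cn u·dn u)/D = 0.1519310122365718/0.3096246288277343 = 0.4906942086997271
cn(u+v) = (cn u·cn v − sn u·sn v·dn u·dn v)/D = 0.2697858007706909/0.3096246288277343 = 0.8713318504155284
dn(u+v) = (dn u·dn v − m·sn u·sn v·cn u·cn v)/D = 0.2803476964407338/0.3096246288277343 = 0.9054437868917419

sn(u+v)=0.490694 cn(u+v)=0.871332 dn(u+v)=0.905444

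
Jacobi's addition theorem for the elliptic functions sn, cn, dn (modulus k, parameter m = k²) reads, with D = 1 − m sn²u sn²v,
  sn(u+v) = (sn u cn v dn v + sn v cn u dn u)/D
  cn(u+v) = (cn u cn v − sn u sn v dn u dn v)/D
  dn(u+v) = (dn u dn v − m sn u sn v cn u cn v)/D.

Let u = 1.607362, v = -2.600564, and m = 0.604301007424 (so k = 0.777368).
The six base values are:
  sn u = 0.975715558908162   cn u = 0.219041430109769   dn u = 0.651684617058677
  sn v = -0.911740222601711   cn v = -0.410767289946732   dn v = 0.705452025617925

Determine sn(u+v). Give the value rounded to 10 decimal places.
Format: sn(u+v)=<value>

m = k² = 0.604301007424
D = 1 − m·sn²u·sn²v = 0.52176428285913
sn(u+v) = (sn u·cn v·dn v + sn v·cn u·dn u)/D = -0.4128867600217715/0.52176428285913 = -0.791328141051092

sn(u+v)=-0.7913281411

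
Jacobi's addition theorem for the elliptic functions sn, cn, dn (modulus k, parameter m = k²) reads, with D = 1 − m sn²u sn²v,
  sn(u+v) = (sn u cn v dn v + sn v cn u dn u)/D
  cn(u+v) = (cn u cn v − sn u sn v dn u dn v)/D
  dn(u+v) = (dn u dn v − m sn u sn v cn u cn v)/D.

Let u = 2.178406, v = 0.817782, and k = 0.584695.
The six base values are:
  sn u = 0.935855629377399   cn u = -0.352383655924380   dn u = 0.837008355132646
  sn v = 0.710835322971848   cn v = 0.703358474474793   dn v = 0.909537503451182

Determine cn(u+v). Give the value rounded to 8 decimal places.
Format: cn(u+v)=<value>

m = k² = 0.341868243025
D = 1 − m·sn²u·sn²v = 0.848708518531808
cn(u+v) = (cn u·cn v − sn u·sn v·dn u·dn v)/D = -0.754292336351247/0.848708518531808 = -0.8887531112049014

cn(u+v)=-0.88875311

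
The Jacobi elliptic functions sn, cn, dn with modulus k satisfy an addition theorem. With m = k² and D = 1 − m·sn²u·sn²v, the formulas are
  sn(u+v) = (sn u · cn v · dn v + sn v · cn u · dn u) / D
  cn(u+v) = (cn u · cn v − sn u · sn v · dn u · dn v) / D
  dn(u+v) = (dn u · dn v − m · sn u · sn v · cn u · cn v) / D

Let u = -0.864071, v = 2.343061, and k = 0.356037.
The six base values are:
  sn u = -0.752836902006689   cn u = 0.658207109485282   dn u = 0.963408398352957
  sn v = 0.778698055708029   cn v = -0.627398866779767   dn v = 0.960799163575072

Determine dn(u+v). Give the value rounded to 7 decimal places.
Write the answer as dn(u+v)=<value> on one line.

m = k² = 0.126762345369
D = 1 − m·sn²u·sn²v = 0.9564357497285803
dn(u+v) = (dn u·dn v − m·sn u·sn v·cn u·cn v)/D = 0.8949541268667298/0.9564357497285803 = 0.9357179790913316

dn(u+v)=0.9357180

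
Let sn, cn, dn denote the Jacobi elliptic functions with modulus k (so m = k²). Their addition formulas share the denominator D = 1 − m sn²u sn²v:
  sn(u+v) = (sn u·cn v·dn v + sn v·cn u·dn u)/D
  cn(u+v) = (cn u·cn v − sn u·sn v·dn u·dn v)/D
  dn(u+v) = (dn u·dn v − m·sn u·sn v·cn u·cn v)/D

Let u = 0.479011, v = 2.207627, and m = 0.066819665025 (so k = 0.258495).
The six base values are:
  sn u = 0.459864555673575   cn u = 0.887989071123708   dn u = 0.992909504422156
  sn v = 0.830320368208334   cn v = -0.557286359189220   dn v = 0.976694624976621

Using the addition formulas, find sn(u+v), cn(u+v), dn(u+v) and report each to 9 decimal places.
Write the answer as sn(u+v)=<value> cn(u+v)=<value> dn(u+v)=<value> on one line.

m = k² = 0.066819665025
D = 1 − m·sn²u·sn²v = 0.9902578334044786
sn(u+v) = (sn u·cn v·dn v + sn v·cn u·dn u)/D = 0.4817838508519815/0.9902578334044786 = 0.4865236452567329
cn(u+v) = (cn u·cn v − sn u·sn v·dn u·dn v)/D = -0.8651559961516581/0.9902578334044786 = -0.8736674096051086
dn(u+v) = (dn u·dn v − m·sn u·sn v·cn u·cn v)/D = 0.9823953810482788/0.9902578334044786 = 0.9920601967578798

sn(u+v)=0.486523645 cn(u+v)=-0.873667410 dn(u+v)=0.992060197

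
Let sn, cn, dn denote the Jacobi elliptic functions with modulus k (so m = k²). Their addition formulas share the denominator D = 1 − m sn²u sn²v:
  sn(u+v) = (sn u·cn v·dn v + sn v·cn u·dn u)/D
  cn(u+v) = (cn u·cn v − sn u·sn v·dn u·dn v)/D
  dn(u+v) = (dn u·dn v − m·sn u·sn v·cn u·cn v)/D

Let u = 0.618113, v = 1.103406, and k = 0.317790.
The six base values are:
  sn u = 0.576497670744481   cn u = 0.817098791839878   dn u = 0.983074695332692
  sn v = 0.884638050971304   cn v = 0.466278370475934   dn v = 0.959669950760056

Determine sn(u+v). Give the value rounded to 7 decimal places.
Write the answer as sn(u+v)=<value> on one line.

sn(u+v)=0.9946973

m = k² = 0.1009904841
D = 1 − m·sn²u·sn²v = 0.9737332222522169
sn(u+v) = (sn u·cn v·dn v + sn v·cn u·dn u)/D = 0.9685697902971353/0.9737332222522169 = 0.9946972827494385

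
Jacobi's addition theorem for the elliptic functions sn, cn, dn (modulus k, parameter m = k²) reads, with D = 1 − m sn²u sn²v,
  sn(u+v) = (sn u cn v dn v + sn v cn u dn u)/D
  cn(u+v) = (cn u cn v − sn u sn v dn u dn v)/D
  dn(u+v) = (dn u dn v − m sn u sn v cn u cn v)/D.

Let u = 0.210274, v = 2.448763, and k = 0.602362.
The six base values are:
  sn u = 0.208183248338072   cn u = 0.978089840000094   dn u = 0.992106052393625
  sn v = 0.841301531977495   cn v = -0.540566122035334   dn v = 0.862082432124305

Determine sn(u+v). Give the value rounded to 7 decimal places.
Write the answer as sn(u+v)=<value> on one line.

sn(u+v)=0.7274536

m = k² = 0.362839979044
D = 1 − m·sn²u·sn²v = 0.9888696184040837
sn(u+v) = (sn u·cn v·dn v + sn v·cn u·dn u)/D = 0.71935679220336/0.9888696184040837 = 0.7274536286839463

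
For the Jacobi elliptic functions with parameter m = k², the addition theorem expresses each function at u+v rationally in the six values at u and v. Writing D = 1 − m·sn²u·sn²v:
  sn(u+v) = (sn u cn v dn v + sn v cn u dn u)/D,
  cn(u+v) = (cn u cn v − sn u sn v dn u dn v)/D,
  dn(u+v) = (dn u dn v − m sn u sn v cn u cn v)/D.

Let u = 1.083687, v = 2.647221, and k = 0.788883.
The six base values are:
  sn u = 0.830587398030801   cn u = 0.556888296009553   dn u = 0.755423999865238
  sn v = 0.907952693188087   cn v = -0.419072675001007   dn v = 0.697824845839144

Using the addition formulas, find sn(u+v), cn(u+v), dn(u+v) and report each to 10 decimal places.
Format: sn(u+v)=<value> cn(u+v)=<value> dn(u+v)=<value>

sn(u+v)=0.2152524441 cn(u+v)=-0.9765584393 dn(u+v)=0.9854769939

m = k² = 0.622336387689
D = 1 − m·sn²u·sn²v = 0.646065977299156
sn(u+v) = (sn u·cn v·dn v + sn v·cn u·dn u)/D = 0.1390672806757834/0.646065977299156 = 0.215252444119015
cn(u+v) = (cn u·cn v − sn u·sn v·dn u·dn v)/D = -0.6309211824538438/0.646065977299156 = -0.976558439265562
dn(u+v) = (dn u·dn v − m·sn u·sn v·cn u·cn v)/D = 0.6366831572004339/0.646065977299156 = 0.9854769939473574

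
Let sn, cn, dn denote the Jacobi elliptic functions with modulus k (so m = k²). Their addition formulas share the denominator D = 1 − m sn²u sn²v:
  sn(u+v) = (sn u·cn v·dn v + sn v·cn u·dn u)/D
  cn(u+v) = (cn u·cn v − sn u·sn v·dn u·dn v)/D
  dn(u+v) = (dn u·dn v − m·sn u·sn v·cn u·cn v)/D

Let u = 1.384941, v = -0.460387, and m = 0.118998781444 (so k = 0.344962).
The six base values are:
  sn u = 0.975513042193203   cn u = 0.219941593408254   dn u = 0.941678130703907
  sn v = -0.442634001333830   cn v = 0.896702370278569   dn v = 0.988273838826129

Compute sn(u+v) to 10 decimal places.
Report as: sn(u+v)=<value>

m = k² = 0.118998781444
D = 1 − m·sn²u·sn²v = 0.9778130186858515
sn(u+v) = (sn u·cn v·dn v + sn v·cn u·dn u)/D = 0.7728116759825256/0.9778130186858515 = 0.7903470921476982

sn(u+v)=0.7903470921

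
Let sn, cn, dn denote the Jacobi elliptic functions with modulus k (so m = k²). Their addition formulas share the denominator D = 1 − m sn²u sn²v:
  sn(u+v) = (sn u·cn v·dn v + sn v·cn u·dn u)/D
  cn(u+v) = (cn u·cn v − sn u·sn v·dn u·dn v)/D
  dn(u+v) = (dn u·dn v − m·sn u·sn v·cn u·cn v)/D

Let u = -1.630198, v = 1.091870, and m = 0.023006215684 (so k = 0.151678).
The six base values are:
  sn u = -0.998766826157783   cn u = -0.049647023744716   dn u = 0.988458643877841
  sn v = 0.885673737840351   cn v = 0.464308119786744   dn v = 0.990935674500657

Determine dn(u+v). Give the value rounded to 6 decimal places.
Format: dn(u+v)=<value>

m = k² = 0.023006215684
D = 1 − m·sn²u·sn²v = 0.9819979924708193
dn(u+v) = (dn u·dn v − m·sn u·sn v·cn u·cn v)/D = 0.9790298144870295/0.9819979924708193 = 0.9969774093159585

dn(u+v)=0.996977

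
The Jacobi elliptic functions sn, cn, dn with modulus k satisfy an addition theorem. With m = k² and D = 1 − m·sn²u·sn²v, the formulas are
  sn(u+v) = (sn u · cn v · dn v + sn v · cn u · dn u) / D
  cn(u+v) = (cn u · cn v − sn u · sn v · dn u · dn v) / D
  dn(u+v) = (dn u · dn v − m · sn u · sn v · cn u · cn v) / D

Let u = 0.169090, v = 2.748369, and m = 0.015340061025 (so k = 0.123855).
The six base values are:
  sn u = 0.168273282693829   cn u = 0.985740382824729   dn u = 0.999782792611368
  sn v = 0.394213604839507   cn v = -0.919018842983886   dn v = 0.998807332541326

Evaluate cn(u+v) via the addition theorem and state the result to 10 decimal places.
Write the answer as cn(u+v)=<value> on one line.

cn(u+v)=-0.9722217233

m = k² = 0.015340061025
D = 1 − m·sn²u·sn²v = 0.9999324973786842
cn(u+v) = (cn u·cn v − sn u·sn v·dn u·dn v)/D = -0.97215609574123/0.9999324973786842 = -0.9722217232560499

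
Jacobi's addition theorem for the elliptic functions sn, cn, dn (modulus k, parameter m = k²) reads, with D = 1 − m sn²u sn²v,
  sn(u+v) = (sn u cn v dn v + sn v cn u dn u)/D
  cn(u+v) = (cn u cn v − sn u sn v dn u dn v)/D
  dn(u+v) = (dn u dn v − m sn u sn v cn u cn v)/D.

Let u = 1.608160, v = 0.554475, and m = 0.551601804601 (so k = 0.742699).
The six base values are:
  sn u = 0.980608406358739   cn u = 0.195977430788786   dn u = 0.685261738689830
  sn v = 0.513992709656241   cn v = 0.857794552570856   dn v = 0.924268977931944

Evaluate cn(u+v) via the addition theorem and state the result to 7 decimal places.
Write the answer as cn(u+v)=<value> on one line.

m = k² = 0.551601804601
D = 1 − m·sn²u·sn²v = 0.8598700972937463
cn(u+v) = (cn u·cn v − sn u·sn v·dn u·dn v)/D = -0.151124371901003/0.8598700972937463 = -0.1757525612027143

cn(u+v)=-0.1757526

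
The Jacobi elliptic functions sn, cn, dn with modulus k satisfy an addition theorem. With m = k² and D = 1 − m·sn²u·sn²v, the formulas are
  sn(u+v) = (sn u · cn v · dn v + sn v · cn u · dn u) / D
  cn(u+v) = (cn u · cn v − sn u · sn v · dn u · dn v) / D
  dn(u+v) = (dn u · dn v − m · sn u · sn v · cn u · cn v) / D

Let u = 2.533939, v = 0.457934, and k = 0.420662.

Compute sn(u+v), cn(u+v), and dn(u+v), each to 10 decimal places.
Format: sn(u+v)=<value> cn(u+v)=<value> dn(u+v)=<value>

sn u = 0.6822512637263599, cn u = -0.731117783359005, dn u = 0.957931426585276
sn v = 0.4396620826569882, cn v = 0.8981632663796264, dn v = 0.9827480953616366
m = k² = 0.176956518244
D = 1 − m·sn²u·sn²v = 0.9840781588099483
sn(u+v) = (sn u·cn v·dn v + sn v·cn u·dn u)/D = 0.2942794772460886/0.9840781588099483 = 0.2990407566833538
cn(u+v) = (cn u·cn v − sn u·sn v·dn u·dn v)/D = -0.9390470765188221/0.9840781588099483 = -0.9542403396640949
dn(u+v) = (dn u·dn v − m·sn u·sn v·cn u·cn v)/D = 0.9762608849512561/0.9840781588099483 = 0.9920562469670644

sn(u+v)=0.2990407567 cn(u+v)=-0.9542403397 dn(u+v)=0.9920562470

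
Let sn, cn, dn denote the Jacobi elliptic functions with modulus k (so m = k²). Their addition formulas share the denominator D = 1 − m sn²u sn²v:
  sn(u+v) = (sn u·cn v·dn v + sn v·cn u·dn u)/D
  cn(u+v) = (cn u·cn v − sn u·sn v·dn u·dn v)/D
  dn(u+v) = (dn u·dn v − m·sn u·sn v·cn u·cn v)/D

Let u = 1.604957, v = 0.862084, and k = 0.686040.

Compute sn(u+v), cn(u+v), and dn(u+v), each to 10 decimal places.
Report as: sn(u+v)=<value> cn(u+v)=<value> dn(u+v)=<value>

sn u = 0.9865225716142262, cn u = 0.1636252293983234, dn u = 0.7361725042205981
sn v = 0.7305490275779759, cn v = 0.682860248004578, dn v = 0.8653396667601746
m = k² = 0.4706508816
D = 1 − m·sn²u·sn²v = 0.7555378295908812
sn(u+v) = (sn u·cn v·dn v + sn v·cn u·dn u)/D = 0.670941467498078/0.7555378295908812 = 0.8880315997696481
cn(u+v) = (cn u·cn v − sn u·sn v·dn u·dn v)/D = -0.3473830150344502/0.7555378295908812 = -0.4597824244254663
dn(u+v) = (dn u·dn v − m·sn u·sn v·cn u·cn v)/D = 0.5991394300706411/0.7555378295908812 = 0.7929972618248263

sn(u+v)=0.8880315998 cn(u+v)=-0.4597824244 dn(u+v)=0.7929972618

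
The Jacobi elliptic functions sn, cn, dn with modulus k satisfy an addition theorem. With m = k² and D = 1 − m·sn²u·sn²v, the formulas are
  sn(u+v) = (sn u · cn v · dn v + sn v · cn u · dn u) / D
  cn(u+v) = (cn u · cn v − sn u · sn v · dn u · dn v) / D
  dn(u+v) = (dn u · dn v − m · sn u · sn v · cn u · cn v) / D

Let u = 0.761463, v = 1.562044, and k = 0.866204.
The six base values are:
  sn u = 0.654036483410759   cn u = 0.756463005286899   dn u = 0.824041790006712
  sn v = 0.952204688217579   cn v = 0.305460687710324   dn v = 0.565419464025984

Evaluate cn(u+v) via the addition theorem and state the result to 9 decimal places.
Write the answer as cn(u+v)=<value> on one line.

cn(u+v)=-0.083357977

m = k² = 0.750309369616
D = 1 − m·sn²u·sn²v = 0.7089919852577345
cn(u+v) = (cn u·cn v − sn u·sn v·dn u·dn v)/D = -0.05910013775821763/0.7089919852577345 = -0.08335797722273744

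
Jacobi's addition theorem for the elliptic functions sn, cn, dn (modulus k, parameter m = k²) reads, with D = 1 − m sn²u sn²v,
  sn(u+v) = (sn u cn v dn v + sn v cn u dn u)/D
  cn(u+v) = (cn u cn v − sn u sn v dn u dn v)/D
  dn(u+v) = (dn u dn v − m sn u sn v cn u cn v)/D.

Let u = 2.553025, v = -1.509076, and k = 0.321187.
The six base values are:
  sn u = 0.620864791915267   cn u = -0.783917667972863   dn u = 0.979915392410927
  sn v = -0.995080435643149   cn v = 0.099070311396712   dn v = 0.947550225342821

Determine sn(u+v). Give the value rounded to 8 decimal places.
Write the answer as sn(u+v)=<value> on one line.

m = k² = 0.103161088969
D = 1 − m·sn²u·sn²v = 0.9606244749248337
sn(u+v) = (sn u·cn v·dn v + sn v·cn u·dn u)/D = 0.8226770337819729/0.9606244749248337 = 0.8563981610465892

sn(u+v)=0.85639816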